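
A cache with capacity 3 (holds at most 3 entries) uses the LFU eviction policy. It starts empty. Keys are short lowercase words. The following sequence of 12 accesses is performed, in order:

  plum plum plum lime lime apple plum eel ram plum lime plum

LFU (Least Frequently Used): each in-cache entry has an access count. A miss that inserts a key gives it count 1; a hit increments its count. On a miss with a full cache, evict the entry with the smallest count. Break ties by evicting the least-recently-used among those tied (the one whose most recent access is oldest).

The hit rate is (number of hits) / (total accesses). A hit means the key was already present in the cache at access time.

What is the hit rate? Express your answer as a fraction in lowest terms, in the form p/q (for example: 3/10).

Answer: 7/12

Derivation:
LFU simulation (capacity=3):
  1. access plum: MISS. Cache: [plum(c=1)]
  2. access plum: HIT, count now 2. Cache: [plum(c=2)]
  3. access plum: HIT, count now 3. Cache: [plum(c=3)]
  4. access lime: MISS. Cache: [lime(c=1) plum(c=3)]
  5. access lime: HIT, count now 2. Cache: [lime(c=2) plum(c=3)]
  6. access apple: MISS. Cache: [apple(c=1) lime(c=2) plum(c=3)]
  7. access plum: HIT, count now 4. Cache: [apple(c=1) lime(c=2) plum(c=4)]
  8. access eel: MISS, evict apple(c=1). Cache: [eel(c=1) lime(c=2) plum(c=4)]
  9. access ram: MISS, evict eel(c=1). Cache: [ram(c=1) lime(c=2) plum(c=4)]
  10. access plum: HIT, count now 5. Cache: [ram(c=1) lime(c=2) plum(c=5)]
  11. access lime: HIT, count now 3. Cache: [ram(c=1) lime(c=3) plum(c=5)]
  12. access plum: HIT, count now 6. Cache: [ram(c=1) lime(c=3) plum(c=6)]
Total: 7 hits, 5 misses, 2 evictions

Hit rate = 7/12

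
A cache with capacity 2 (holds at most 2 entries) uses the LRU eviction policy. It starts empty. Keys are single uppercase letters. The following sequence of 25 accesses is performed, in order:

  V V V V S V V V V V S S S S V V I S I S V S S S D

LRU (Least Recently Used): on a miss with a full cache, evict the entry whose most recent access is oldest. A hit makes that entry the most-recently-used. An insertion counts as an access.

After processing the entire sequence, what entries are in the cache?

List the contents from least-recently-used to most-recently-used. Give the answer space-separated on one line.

LRU simulation (capacity=2):
  1. access V: MISS. Cache (LRU->MRU): [V]
  2. access V: HIT. Cache (LRU->MRU): [V]
  3. access V: HIT. Cache (LRU->MRU): [V]
  4. access V: HIT. Cache (LRU->MRU): [V]
  5. access S: MISS. Cache (LRU->MRU): [V S]
  6. access V: HIT. Cache (LRU->MRU): [S V]
  7. access V: HIT. Cache (LRU->MRU): [S V]
  8. access V: HIT. Cache (LRU->MRU): [S V]
  9. access V: HIT. Cache (LRU->MRU): [S V]
  10. access V: HIT. Cache (LRU->MRU): [S V]
  11. access S: HIT. Cache (LRU->MRU): [V S]
  12. access S: HIT. Cache (LRU->MRU): [V S]
  13. access S: HIT. Cache (LRU->MRU): [V S]
  14. access S: HIT. Cache (LRU->MRU): [V S]
  15. access V: HIT. Cache (LRU->MRU): [S V]
  16. access V: HIT. Cache (LRU->MRU): [S V]
  17. access I: MISS, evict S. Cache (LRU->MRU): [V I]
  18. access S: MISS, evict V. Cache (LRU->MRU): [I S]
  19. access I: HIT. Cache (LRU->MRU): [S I]
  20. access S: HIT. Cache (LRU->MRU): [I S]
  21. access V: MISS, evict I. Cache (LRU->MRU): [S V]
  22. access S: HIT. Cache (LRU->MRU): [V S]
  23. access S: HIT. Cache (LRU->MRU): [V S]
  24. access S: HIT. Cache (LRU->MRU): [V S]
  25. access D: MISS, evict V. Cache (LRU->MRU): [S D]
Total: 19 hits, 6 misses, 4 evictions

Answer: S D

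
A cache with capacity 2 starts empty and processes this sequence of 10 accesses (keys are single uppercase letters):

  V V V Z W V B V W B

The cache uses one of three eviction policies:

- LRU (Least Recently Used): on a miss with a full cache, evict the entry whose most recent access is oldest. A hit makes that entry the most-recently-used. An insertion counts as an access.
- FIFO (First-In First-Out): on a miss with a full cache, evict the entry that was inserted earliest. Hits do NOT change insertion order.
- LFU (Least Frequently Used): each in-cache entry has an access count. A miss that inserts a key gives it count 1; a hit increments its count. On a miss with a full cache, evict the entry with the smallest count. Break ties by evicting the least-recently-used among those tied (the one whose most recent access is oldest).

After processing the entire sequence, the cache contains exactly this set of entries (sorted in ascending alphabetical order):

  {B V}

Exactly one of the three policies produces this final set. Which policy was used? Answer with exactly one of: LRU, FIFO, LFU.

Simulating under each policy and comparing final sets:
  LRU: final set = {B W} -> differs
  FIFO: final set = {B W} -> differs
  LFU: final set = {B V} -> MATCHES target
Only LFU produces the target set.

Answer: LFU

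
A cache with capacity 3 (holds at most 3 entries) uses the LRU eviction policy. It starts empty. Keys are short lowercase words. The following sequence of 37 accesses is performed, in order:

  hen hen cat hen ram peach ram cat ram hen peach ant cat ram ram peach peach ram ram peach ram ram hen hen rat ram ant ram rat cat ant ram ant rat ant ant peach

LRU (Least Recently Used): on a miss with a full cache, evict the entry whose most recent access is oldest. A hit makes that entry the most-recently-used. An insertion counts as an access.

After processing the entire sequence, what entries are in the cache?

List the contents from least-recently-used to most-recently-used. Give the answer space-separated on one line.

Answer: rat ant peach

Derivation:
LRU simulation (capacity=3):
  1. access hen: MISS. Cache (LRU->MRU): [hen]
  2. access hen: HIT. Cache (LRU->MRU): [hen]
  3. access cat: MISS. Cache (LRU->MRU): [hen cat]
  4. access hen: HIT. Cache (LRU->MRU): [cat hen]
  5. access ram: MISS. Cache (LRU->MRU): [cat hen ram]
  6. access peach: MISS, evict cat. Cache (LRU->MRU): [hen ram peach]
  7. access ram: HIT. Cache (LRU->MRU): [hen peach ram]
  8. access cat: MISS, evict hen. Cache (LRU->MRU): [peach ram cat]
  9. access ram: HIT. Cache (LRU->MRU): [peach cat ram]
  10. access hen: MISS, evict peach. Cache (LRU->MRU): [cat ram hen]
  11. access peach: MISS, evict cat. Cache (LRU->MRU): [ram hen peach]
  12. access ant: MISS, evict ram. Cache (LRU->MRU): [hen peach ant]
  13. access cat: MISS, evict hen. Cache (LRU->MRU): [peach ant cat]
  14. access ram: MISS, evict peach. Cache (LRU->MRU): [ant cat ram]
  15. access ram: HIT. Cache (LRU->MRU): [ant cat ram]
  16. access peach: MISS, evict ant. Cache (LRU->MRU): [cat ram peach]
  17. access peach: HIT. Cache (LRU->MRU): [cat ram peach]
  18. access ram: HIT. Cache (LRU->MRU): [cat peach ram]
  19. access ram: HIT. Cache (LRU->MRU): [cat peach ram]
  20. access peach: HIT. Cache (LRU->MRU): [cat ram peach]
  21. access ram: HIT. Cache (LRU->MRU): [cat peach ram]
  22. access ram: HIT. Cache (LRU->MRU): [cat peach ram]
  23. access hen: MISS, evict cat. Cache (LRU->MRU): [peach ram hen]
  24. access hen: HIT. Cache (LRU->MRU): [peach ram hen]
  25. access rat: MISS, evict peach. Cache (LRU->MRU): [ram hen rat]
  26. access ram: HIT. Cache (LRU->MRU): [hen rat ram]
  27. access ant: MISS, evict hen. Cache (LRU->MRU): [rat ram ant]
  28. access ram: HIT. Cache (LRU->MRU): [rat ant ram]
  29. access rat: HIT. Cache (LRU->MRU): [ant ram rat]
  30. access cat: MISS, evict ant. Cache (LRU->MRU): [ram rat cat]
  31. access ant: MISS, evict ram. Cache (LRU->MRU): [rat cat ant]
  32. access ram: MISS, evict rat. Cache (LRU->MRU): [cat ant ram]
  33. access ant: HIT. Cache (LRU->MRU): [cat ram ant]
  34. access rat: MISS, evict cat. Cache (LRU->MRU): [ram ant rat]
  35. access ant: HIT. Cache (LRU->MRU): [ram rat ant]
  36. access ant: HIT. Cache (LRU->MRU): [ram rat ant]
  37. access peach: MISS, evict ram. Cache (LRU->MRU): [rat ant peach]
Total: 18 hits, 19 misses, 16 evictions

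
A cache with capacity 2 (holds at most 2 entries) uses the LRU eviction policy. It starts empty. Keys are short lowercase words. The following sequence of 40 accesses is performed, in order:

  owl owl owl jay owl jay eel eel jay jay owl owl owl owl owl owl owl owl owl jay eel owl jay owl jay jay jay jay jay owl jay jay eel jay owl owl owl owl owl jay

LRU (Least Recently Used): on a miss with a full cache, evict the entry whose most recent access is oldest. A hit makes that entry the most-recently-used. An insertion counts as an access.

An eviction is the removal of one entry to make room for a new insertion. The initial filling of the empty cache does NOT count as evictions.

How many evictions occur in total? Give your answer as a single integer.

Answer: 7

Derivation:
LRU simulation (capacity=2):
  1. access owl: MISS. Cache (LRU->MRU): [owl]
  2. access owl: HIT. Cache (LRU->MRU): [owl]
  3. access owl: HIT. Cache (LRU->MRU): [owl]
  4. access jay: MISS. Cache (LRU->MRU): [owl jay]
  5. access owl: HIT. Cache (LRU->MRU): [jay owl]
  6. access jay: HIT. Cache (LRU->MRU): [owl jay]
  7. access eel: MISS, evict owl. Cache (LRU->MRU): [jay eel]
  8. access eel: HIT. Cache (LRU->MRU): [jay eel]
  9. access jay: HIT. Cache (LRU->MRU): [eel jay]
  10. access jay: HIT. Cache (LRU->MRU): [eel jay]
  11. access owl: MISS, evict eel. Cache (LRU->MRU): [jay owl]
  12. access owl: HIT. Cache (LRU->MRU): [jay owl]
  13. access owl: HIT. Cache (LRU->MRU): [jay owl]
  14. access owl: HIT. Cache (LRU->MRU): [jay owl]
  15. access owl: HIT. Cache (LRU->MRU): [jay owl]
  16. access owl: HIT. Cache (LRU->MRU): [jay owl]
  17. access owl: HIT. Cache (LRU->MRU): [jay owl]
  18. access owl: HIT. Cache (LRU->MRU): [jay owl]
  19. access owl: HIT. Cache (LRU->MRU): [jay owl]
  20. access jay: HIT. Cache (LRU->MRU): [owl jay]
  21. access eel: MISS, evict owl. Cache (LRU->MRU): [jay eel]
  22. access owl: MISS, evict jay. Cache (LRU->MRU): [eel owl]
  23. access jay: MISS, evict eel. Cache (LRU->MRU): [owl jay]
  24. access owl: HIT. Cache (LRU->MRU): [jay owl]
  25. access jay: HIT. Cache (LRU->MRU): [owl jay]
  26. access jay: HIT. Cache (LRU->MRU): [owl jay]
  27. access jay: HIT. Cache (LRU->MRU): [owl jay]
  28. access jay: HIT. Cache (LRU->MRU): [owl jay]
  29. access jay: HIT. Cache (LRU->MRU): [owl jay]
  30. access owl: HIT. Cache (LRU->MRU): [jay owl]
  31. access jay: HIT. Cache (LRU->MRU): [owl jay]
  32. access jay: HIT. Cache (LRU->MRU): [owl jay]
  33. access eel: MISS, evict owl. Cache (LRU->MRU): [jay eel]
  34. access jay: HIT. Cache (LRU->MRU): [eel jay]
  35. access owl: MISS, evict eel. Cache (LRU->MRU): [jay owl]
  36. access owl: HIT. Cache (LRU->MRU): [jay owl]
  37. access owl: HIT. Cache (LRU->MRU): [jay owl]
  38. access owl: HIT. Cache (LRU->MRU): [jay owl]
  39. access owl: HIT. Cache (LRU->MRU): [jay owl]
  40. access jay: HIT. Cache (LRU->MRU): [owl jay]
Total: 31 hits, 9 misses, 7 evictions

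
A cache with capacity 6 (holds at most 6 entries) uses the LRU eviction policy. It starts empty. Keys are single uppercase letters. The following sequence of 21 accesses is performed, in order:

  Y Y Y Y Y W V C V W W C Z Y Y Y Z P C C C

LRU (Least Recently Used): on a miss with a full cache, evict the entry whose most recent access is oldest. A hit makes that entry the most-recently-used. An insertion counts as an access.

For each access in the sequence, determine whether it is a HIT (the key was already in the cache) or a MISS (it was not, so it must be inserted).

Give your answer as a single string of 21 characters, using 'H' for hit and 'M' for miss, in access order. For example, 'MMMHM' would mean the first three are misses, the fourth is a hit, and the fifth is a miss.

LRU simulation (capacity=6):
  1. access Y: MISS. Cache (LRU->MRU): [Y]
  2. access Y: HIT. Cache (LRU->MRU): [Y]
  3. access Y: HIT. Cache (LRU->MRU): [Y]
  4. access Y: HIT. Cache (LRU->MRU): [Y]
  5. access Y: HIT. Cache (LRU->MRU): [Y]
  6. access W: MISS. Cache (LRU->MRU): [Y W]
  7. access V: MISS. Cache (LRU->MRU): [Y W V]
  8. access C: MISS. Cache (LRU->MRU): [Y W V C]
  9. access V: HIT. Cache (LRU->MRU): [Y W C V]
  10. access W: HIT. Cache (LRU->MRU): [Y C V W]
  11. access W: HIT. Cache (LRU->MRU): [Y C V W]
  12. access C: HIT. Cache (LRU->MRU): [Y V W C]
  13. access Z: MISS. Cache (LRU->MRU): [Y V W C Z]
  14. access Y: HIT. Cache (LRU->MRU): [V W C Z Y]
  15. access Y: HIT. Cache (LRU->MRU): [V W C Z Y]
  16. access Y: HIT. Cache (LRU->MRU): [V W C Z Y]
  17. access Z: HIT. Cache (LRU->MRU): [V W C Y Z]
  18. access P: MISS. Cache (LRU->MRU): [V W C Y Z P]
  19. access C: HIT. Cache (LRU->MRU): [V W Y Z P C]
  20. access C: HIT. Cache (LRU->MRU): [V W Y Z P C]
  21. access C: HIT. Cache (LRU->MRU): [V W Y Z P C]
Total: 15 hits, 6 misses, 0 evictions

Answer: MHHHHMMMHHHHMHHHHMHHH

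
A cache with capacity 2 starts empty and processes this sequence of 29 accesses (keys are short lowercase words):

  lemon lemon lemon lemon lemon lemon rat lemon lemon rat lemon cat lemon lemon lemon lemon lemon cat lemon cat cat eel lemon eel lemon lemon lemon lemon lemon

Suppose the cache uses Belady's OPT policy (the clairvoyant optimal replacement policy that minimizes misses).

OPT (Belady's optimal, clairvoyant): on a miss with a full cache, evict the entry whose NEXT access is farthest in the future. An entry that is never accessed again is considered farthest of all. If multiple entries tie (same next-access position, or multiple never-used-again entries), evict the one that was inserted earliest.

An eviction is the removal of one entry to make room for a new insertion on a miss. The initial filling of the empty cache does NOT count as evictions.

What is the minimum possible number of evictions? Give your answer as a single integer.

OPT (Belady) simulation (capacity=2):
  1. access lemon: MISS. Cache: [lemon]
  2. access lemon: HIT. Next use of lemon: step 3. Cache: [lemon]
  3. access lemon: HIT. Next use of lemon: step 4. Cache: [lemon]
  4. access lemon: HIT. Next use of lemon: step 5. Cache: [lemon]
  5. access lemon: HIT. Next use of lemon: step 6. Cache: [lemon]
  6. access lemon: HIT. Next use of lemon: step 8. Cache: [lemon]
  7. access rat: MISS. Cache: [lemon rat]
  8. access lemon: HIT. Next use of lemon: step 9. Cache: [lemon rat]
  9. access lemon: HIT. Next use of lemon: step 11. Cache: [lemon rat]
  10. access rat: HIT. Next use of rat: never. Cache: [lemon rat]
  11. access lemon: HIT. Next use of lemon: step 13. Cache: [lemon rat]
  12. access cat: MISS, evict rat (next use: never). Cache: [lemon cat]
  13. access lemon: HIT. Next use of lemon: step 14. Cache: [lemon cat]
  14. access lemon: HIT. Next use of lemon: step 15. Cache: [lemon cat]
  15. access lemon: HIT. Next use of lemon: step 16. Cache: [lemon cat]
  16. access lemon: HIT. Next use of lemon: step 17. Cache: [lemon cat]
  17. access lemon: HIT. Next use of lemon: step 19. Cache: [lemon cat]
  18. access cat: HIT. Next use of cat: step 20. Cache: [lemon cat]
  19. access lemon: HIT. Next use of lemon: step 23. Cache: [lemon cat]
  20. access cat: HIT. Next use of cat: step 21. Cache: [lemon cat]
  21. access cat: HIT. Next use of cat: never. Cache: [lemon cat]
  22. access eel: MISS, evict cat (next use: never). Cache: [lemon eel]
  23. access lemon: HIT. Next use of lemon: step 25. Cache: [lemon eel]
  24. access eel: HIT. Next use of eel: never. Cache: [lemon eel]
  25. access lemon: HIT. Next use of lemon: step 26. Cache: [lemon eel]
  26. access lemon: HIT. Next use of lemon: step 27. Cache: [lemon eel]
  27. access lemon: HIT. Next use of lemon: step 28. Cache: [lemon eel]
  28. access lemon: HIT. Next use of lemon: step 29. Cache: [lemon eel]
  29. access lemon: HIT. Next use of lemon: never. Cache: [lemon eel]
Total: 25 hits, 4 misses, 2 evictions

Answer: 2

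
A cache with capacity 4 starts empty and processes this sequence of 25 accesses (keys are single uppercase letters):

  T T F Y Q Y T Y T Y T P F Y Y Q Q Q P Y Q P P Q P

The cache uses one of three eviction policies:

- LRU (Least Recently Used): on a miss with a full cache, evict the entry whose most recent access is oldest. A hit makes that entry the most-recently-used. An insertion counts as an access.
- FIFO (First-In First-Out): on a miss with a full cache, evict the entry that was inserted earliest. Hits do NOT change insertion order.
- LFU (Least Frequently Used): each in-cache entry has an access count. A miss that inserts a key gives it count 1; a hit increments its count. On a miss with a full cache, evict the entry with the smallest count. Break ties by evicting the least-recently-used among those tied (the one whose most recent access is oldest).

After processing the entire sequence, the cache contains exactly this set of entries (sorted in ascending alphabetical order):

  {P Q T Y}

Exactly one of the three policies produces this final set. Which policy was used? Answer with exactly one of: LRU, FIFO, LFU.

Answer: LFU

Derivation:
Simulating under each policy and comparing final sets:
  LRU: final set = {F P Q Y} -> differs
  FIFO: final set = {F P Q Y} -> differs
  LFU: final set = {P Q T Y} -> MATCHES target
Only LFU produces the target set.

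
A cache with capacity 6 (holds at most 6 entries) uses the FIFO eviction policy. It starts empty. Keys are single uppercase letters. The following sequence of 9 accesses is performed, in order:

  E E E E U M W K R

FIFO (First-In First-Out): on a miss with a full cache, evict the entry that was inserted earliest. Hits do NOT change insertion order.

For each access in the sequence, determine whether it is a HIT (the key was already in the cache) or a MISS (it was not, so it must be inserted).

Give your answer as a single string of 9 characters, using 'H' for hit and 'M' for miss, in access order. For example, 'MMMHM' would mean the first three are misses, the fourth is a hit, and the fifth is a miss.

FIFO simulation (capacity=6):
  1. access E: MISS. Cache (old->new): [E]
  2. access E: HIT. Cache (old->new): [E]
  3. access E: HIT. Cache (old->new): [E]
  4. access E: HIT. Cache (old->new): [E]
  5. access U: MISS. Cache (old->new): [E U]
  6. access M: MISS. Cache (old->new): [E U M]
  7. access W: MISS. Cache (old->new): [E U M W]
  8. access K: MISS. Cache (old->new): [E U M W K]
  9. access R: MISS. Cache (old->new): [E U M W K R]
Total: 3 hits, 6 misses, 0 evictions

Answer: MHHHMMMMM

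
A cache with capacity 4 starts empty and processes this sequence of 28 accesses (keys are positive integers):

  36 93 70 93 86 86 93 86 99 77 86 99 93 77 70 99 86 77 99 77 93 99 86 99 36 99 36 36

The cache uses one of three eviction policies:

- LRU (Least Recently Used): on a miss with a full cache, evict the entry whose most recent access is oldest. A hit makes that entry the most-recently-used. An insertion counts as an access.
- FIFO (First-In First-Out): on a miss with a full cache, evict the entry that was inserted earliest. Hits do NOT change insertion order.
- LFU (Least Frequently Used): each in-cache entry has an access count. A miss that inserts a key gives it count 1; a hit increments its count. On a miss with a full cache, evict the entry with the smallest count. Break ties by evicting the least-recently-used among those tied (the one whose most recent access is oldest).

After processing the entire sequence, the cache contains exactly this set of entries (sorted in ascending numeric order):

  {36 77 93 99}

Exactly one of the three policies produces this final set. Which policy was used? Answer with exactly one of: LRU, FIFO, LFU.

Answer: FIFO

Derivation:
Simulating under each policy and comparing final sets:
  LRU: final set = {36 86 93 99} -> differs
  FIFO: final set = {36 77 93 99} -> MATCHES target
  LFU: final set = {36 86 93 99} -> differs
Only FIFO produces the target set.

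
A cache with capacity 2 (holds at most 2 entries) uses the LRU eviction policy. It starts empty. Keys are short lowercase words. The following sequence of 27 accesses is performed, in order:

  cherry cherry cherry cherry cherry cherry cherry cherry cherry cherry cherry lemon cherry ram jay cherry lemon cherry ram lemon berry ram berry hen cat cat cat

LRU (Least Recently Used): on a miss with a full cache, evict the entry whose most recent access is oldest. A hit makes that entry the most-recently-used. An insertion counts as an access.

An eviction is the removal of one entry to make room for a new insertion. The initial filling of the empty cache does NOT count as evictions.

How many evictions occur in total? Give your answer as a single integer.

Answer: 10

Derivation:
LRU simulation (capacity=2):
  1. access cherry: MISS. Cache (LRU->MRU): [cherry]
  2. access cherry: HIT. Cache (LRU->MRU): [cherry]
  3. access cherry: HIT. Cache (LRU->MRU): [cherry]
  4. access cherry: HIT. Cache (LRU->MRU): [cherry]
  5. access cherry: HIT. Cache (LRU->MRU): [cherry]
  6. access cherry: HIT. Cache (LRU->MRU): [cherry]
  7. access cherry: HIT. Cache (LRU->MRU): [cherry]
  8. access cherry: HIT. Cache (LRU->MRU): [cherry]
  9. access cherry: HIT. Cache (LRU->MRU): [cherry]
  10. access cherry: HIT. Cache (LRU->MRU): [cherry]
  11. access cherry: HIT. Cache (LRU->MRU): [cherry]
  12. access lemon: MISS. Cache (LRU->MRU): [cherry lemon]
  13. access cherry: HIT. Cache (LRU->MRU): [lemon cherry]
  14. access ram: MISS, evict lemon. Cache (LRU->MRU): [cherry ram]
  15. access jay: MISS, evict cherry. Cache (LRU->MRU): [ram jay]
  16. access cherry: MISS, evict ram. Cache (LRU->MRU): [jay cherry]
  17. access lemon: MISS, evict jay. Cache (LRU->MRU): [cherry lemon]
  18. access cherry: HIT. Cache (LRU->MRU): [lemon cherry]
  19. access ram: MISS, evict lemon. Cache (LRU->MRU): [cherry ram]
  20. access lemon: MISS, evict cherry. Cache (LRU->MRU): [ram lemon]
  21. access berry: MISS, evict ram. Cache (LRU->MRU): [lemon berry]
  22. access ram: MISS, evict lemon. Cache (LRU->MRU): [berry ram]
  23. access berry: HIT. Cache (LRU->MRU): [ram berry]
  24. access hen: MISS, evict ram. Cache (LRU->MRU): [berry hen]
  25. access cat: MISS, evict berry. Cache (LRU->MRU): [hen cat]
  26. access cat: HIT. Cache (LRU->MRU): [hen cat]
  27. access cat: HIT. Cache (LRU->MRU): [hen cat]
Total: 15 hits, 12 misses, 10 evictions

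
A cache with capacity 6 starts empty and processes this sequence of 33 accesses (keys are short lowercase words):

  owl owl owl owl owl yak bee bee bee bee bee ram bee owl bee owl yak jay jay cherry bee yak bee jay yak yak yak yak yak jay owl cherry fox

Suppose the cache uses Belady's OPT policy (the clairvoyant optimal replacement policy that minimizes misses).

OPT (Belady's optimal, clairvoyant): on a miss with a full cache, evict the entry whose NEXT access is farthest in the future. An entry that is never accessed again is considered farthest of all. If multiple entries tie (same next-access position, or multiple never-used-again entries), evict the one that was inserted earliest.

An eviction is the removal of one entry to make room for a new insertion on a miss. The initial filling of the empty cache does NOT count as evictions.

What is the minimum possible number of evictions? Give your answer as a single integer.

OPT (Belady) simulation (capacity=6):
  1. access owl: MISS. Cache: [owl]
  2. access owl: HIT. Next use of owl: step 3. Cache: [owl]
  3. access owl: HIT. Next use of owl: step 4. Cache: [owl]
  4. access owl: HIT. Next use of owl: step 5. Cache: [owl]
  5. access owl: HIT. Next use of owl: step 14. Cache: [owl]
  6. access yak: MISS. Cache: [owl yak]
  7. access bee: MISS. Cache: [owl yak bee]
  8. access bee: HIT. Next use of bee: step 9. Cache: [owl yak bee]
  9. access bee: HIT. Next use of bee: step 10. Cache: [owl yak bee]
  10. access bee: HIT. Next use of bee: step 11. Cache: [owl yak bee]
  11. access bee: HIT. Next use of bee: step 13. Cache: [owl yak bee]
  12. access ram: MISS. Cache: [owl yak bee ram]
  13. access bee: HIT. Next use of bee: step 15. Cache: [owl yak bee ram]
  14. access owl: HIT. Next use of owl: step 16. Cache: [owl yak bee ram]
  15. access bee: HIT. Next use of bee: step 21. Cache: [owl yak bee ram]
  16. access owl: HIT. Next use of owl: step 31. Cache: [owl yak bee ram]
  17. access yak: HIT. Next use of yak: step 22. Cache: [owl yak bee ram]
  18. access jay: MISS. Cache: [owl yak bee ram jay]
  19. access jay: HIT. Next use of jay: step 24. Cache: [owl yak bee ram jay]
  20. access cherry: MISS. Cache: [owl yak bee ram jay cherry]
  21. access bee: HIT. Next use of bee: step 23. Cache: [owl yak bee ram jay cherry]
  22. access yak: HIT. Next use of yak: step 25. Cache: [owl yak bee ram jay cherry]
  23. access bee: HIT. Next use of bee: never. Cache: [owl yak bee ram jay cherry]
  24. access jay: HIT. Next use of jay: step 30. Cache: [owl yak bee ram jay cherry]
  25. access yak: HIT. Next use of yak: step 26. Cache: [owl yak bee ram jay cherry]
  26. access yak: HIT. Next use of yak: step 27. Cache: [owl yak bee ram jay cherry]
  27. access yak: HIT. Next use of yak: step 28. Cache: [owl yak bee ram jay cherry]
  28. access yak: HIT. Next use of yak: step 29. Cache: [owl yak bee ram jay cherry]
  29. access yak: HIT. Next use of yak: never. Cache: [owl yak bee ram jay cherry]
  30. access jay: HIT. Next use of jay: never. Cache: [owl yak bee ram jay cherry]
  31. access owl: HIT. Next use of owl: never. Cache: [owl yak bee ram jay cherry]
  32. access cherry: HIT. Next use of cherry: never. Cache: [owl yak bee ram jay cherry]
  33. access fox: MISS, evict owl (next use: never). Cache: [yak bee ram jay cherry fox]
Total: 26 hits, 7 misses, 1 evictions

Answer: 1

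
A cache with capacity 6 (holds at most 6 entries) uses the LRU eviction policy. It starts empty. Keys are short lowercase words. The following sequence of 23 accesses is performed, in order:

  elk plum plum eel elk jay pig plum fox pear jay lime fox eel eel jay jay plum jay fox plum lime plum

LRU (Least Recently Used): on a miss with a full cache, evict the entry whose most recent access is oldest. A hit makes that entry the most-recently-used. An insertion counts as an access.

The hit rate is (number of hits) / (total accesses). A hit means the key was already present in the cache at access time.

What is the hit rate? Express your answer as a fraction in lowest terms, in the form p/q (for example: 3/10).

Answer: 14/23

Derivation:
LRU simulation (capacity=6):
  1. access elk: MISS. Cache (LRU->MRU): [elk]
  2. access plum: MISS. Cache (LRU->MRU): [elk plum]
  3. access plum: HIT. Cache (LRU->MRU): [elk plum]
  4. access eel: MISS. Cache (LRU->MRU): [elk plum eel]
  5. access elk: HIT. Cache (LRU->MRU): [plum eel elk]
  6. access jay: MISS. Cache (LRU->MRU): [plum eel elk jay]
  7. access pig: MISS. Cache (LRU->MRU): [plum eel elk jay pig]
  8. access plum: HIT. Cache (LRU->MRU): [eel elk jay pig plum]
  9. access fox: MISS. Cache (LRU->MRU): [eel elk jay pig plum fox]
  10. access pear: MISS, evict eel. Cache (LRU->MRU): [elk jay pig plum fox pear]
  11. access jay: HIT. Cache (LRU->MRU): [elk pig plum fox pear jay]
  12. access lime: MISS, evict elk. Cache (LRU->MRU): [pig plum fox pear jay lime]
  13. access fox: HIT. Cache (LRU->MRU): [pig plum pear jay lime fox]
  14. access eel: MISS, evict pig. Cache (LRU->MRU): [plum pear jay lime fox eel]
  15. access eel: HIT. Cache (LRU->MRU): [plum pear jay lime fox eel]
  16. access jay: HIT. Cache (LRU->MRU): [plum pear lime fox eel jay]
  17. access jay: HIT. Cache (LRU->MRU): [plum pear lime fox eel jay]
  18. access plum: HIT. Cache (LRU->MRU): [pear lime fox eel jay plum]
  19. access jay: HIT. Cache (LRU->MRU): [pear lime fox eel plum jay]
  20. access fox: HIT. Cache (LRU->MRU): [pear lime eel plum jay fox]
  21. access plum: HIT. Cache (LRU->MRU): [pear lime eel jay fox plum]
  22. access lime: HIT. Cache (LRU->MRU): [pear eel jay fox plum lime]
  23. access plum: HIT. Cache (LRU->MRU): [pear eel jay fox lime plum]
Total: 14 hits, 9 misses, 3 evictions

Hit rate = 14/23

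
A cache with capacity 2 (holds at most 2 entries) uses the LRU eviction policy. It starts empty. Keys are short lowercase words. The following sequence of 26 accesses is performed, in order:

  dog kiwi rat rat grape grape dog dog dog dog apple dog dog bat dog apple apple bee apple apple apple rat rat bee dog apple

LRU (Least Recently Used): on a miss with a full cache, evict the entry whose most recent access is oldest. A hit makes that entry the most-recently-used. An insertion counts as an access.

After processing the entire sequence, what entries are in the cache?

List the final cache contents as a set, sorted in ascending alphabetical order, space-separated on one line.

LRU simulation (capacity=2):
  1. access dog: MISS. Cache (LRU->MRU): [dog]
  2. access kiwi: MISS. Cache (LRU->MRU): [dog kiwi]
  3. access rat: MISS, evict dog. Cache (LRU->MRU): [kiwi rat]
  4. access rat: HIT. Cache (LRU->MRU): [kiwi rat]
  5. access grape: MISS, evict kiwi. Cache (LRU->MRU): [rat grape]
  6. access grape: HIT. Cache (LRU->MRU): [rat grape]
  7. access dog: MISS, evict rat. Cache (LRU->MRU): [grape dog]
  8. access dog: HIT. Cache (LRU->MRU): [grape dog]
  9. access dog: HIT. Cache (LRU->MRU): [grape dog]
  10. access dog: HIT. Cache (LRU->MRU): [grape dog]
  11. access apple: MISS, evict grape. Cache (LRU->MRU): [dog apple]
  12. access dog: HIT. Cache (LRU->MRU): [apple dog]
  13. access dog: HIT. Cache (LRU->MRU): [apple dog]
  14. access bat: MISS, evict apple. Cache (LRU->MRU): [dog bat]
  15. access dog: HIT. Cache (LRU->MRU): [bat dog]
  16. access apple: MISS, evict bat. Cache (LRU->MRU): [dog apple]
  17. access apple: HIT. Cache (LRU->MRU): [dog apple]
  18. access bee: MISS, evict dog. Cache (LRU->MRU): [apple bee]
  19. access apple: HIT. Cache (LRU->MRU): [bee apple]
  20. access apple: HIT. Cache (LRU->MRU): [bee apple]
  21. access apple: HIT. Cache (LRU->MRU): [bee apple]
  22. access rat: MISS, evict bee. Cache (LRU->MRU): [apple rat]
  23. access rat: HIT. Cache (LRU->MRU): [apple rat]
  24. access bee: MISS, evict apple. Cache (LRU->MRU): [rat bee]
  25. access dog: MISS, evict rat. Cache (LRU->MRU): [bee dog]
  26. access apple: MISS, evict bee. Cache (LRU->MRU): [dog apple]
Total: 13 hits, 13 misses, 11 evictions

Answer: apple dog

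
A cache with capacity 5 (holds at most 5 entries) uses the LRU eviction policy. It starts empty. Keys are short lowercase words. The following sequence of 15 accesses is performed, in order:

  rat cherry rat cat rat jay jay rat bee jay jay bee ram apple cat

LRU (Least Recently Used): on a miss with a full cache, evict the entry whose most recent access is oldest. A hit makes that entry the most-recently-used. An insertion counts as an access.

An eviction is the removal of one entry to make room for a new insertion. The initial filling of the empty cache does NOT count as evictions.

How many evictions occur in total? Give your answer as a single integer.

LRU simulation (capacity=5):
  1. access rat: MISS. Cache (LRU->MRU): [rat]
  2. access cherry: MISS. Cache (LRU->MRU): [rat cherry]
  3. access rat: HIT. Cache (LRU->MRU): [cherry rat]
  4. access cat: MISS. Cache (LRU->MRU): [cherry rat cat]
  5. access rat: HIT. Cache (LRU->MRU): [cherry cat rat]
  6. access jay: MISS. Cache (LRU->MRU): [cherry cat rat jay]
  7. access jay: HIT. Cache (LRU->MRU): [cherry cat rat jay]
  8. access rat: HIT. Cache (LRU->MRU): [cherry cat jay rat]
  9. access bee: MISS. Cache (LRU->MRU): [cherry cat jay rat bee]
  10. access jay: HIT. Cache (LRU->MRU): [cherry cat rat bee jay]
  11. access jay: HIT. Cache (LRU->MRU): [cherry cat rat bee jay]
  12. access bee: HIT. Cache (LRU->MRU): [cherry cat rat jay bee]
  13. access ram: MISS, evict cherry. Cache (LRU->MRU): [cat rat jay bee ram]
  14. access apple: MISS, evict cat. Cache (LRU->MRU): [rat jay bee ram apple]
  15. access cat: MISS, evict rat. Cache (LRU->MRU): [jay bee ram apple cat]
Total: 7 hits, 8 misses, 3 evictions

Answer: 3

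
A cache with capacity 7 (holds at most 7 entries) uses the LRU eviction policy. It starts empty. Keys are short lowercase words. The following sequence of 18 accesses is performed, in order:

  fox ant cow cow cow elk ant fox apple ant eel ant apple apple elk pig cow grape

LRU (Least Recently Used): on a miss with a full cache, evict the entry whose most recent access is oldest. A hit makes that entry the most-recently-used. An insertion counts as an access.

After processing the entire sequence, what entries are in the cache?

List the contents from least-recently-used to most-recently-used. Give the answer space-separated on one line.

LRU simulation (capacity=7):
  1. access fox: MISS. Cache (LRU->MRU): [fox]
  2. access ant: MISS. Cache (LRU->MRU): [fox ant]
  3. access cow: MISS. Cache (LRU->MRU): [fox ant cow]
  4. access cow: HIT. Cache (LRU->MRU): [fox ant cow]
  5. access cow: HIT. Cache (LRU->MRU): [fox ant cow]
  6. access elk: MISS. Cache (LRU->MRU): [fox ant cow elk]
  7. access ant: HIT. Cache (LRU->MRU): [fox cow elk ant]
  8. access fox: HIT. Cache (LRU->MRU): [cow elk ant fox]
  9. access apple: MISS. Cache (LRU->MRU): [cow elk ant fox apple]
  10. access ant: HIT. Cache (LRU->MRU): [cow elk fox apple ant]
  11. access eel: MISS. Cache (LRU->MRU): [cow elk fox apple ant eel]
  12. access ant: HIT. Cache (LRU->MRU): [cow elk fox apple eel ant]
  13. access apple: HIT. Cache (LRU->MRU): [cow elk fox eel ant apple]
  14. access apple: HIT. Cache (LRU->MRU): [cow elk fox eel ant apple]
  15. access elk: HIT. Cache (LRU->MRU): [cow fox eel ant apple elk]
  16. access pig: MISS. Cache (LRU->MRU): [cow fox eel ant apple elk pig]
  17. access cow: HIT. Cache (LRU->MRU): [fox eel ant apple elk pig cow]
  18. access grape: MISS, evict fox. Cache (LRU->MRU): [eel ant apple elk pig cow grape]
Total: 10 hits, 8 misses, 1 evictions

Answer: eel ant apple elk pig cow grape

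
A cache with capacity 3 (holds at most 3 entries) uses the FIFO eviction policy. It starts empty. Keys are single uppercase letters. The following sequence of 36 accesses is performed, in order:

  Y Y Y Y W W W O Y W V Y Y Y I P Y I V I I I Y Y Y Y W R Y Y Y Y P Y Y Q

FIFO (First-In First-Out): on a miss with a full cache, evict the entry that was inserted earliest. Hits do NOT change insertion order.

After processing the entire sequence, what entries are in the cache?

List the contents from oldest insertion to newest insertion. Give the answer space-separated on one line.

FIFO simulation (capacity=3):
  1. access Y: MISS. Cache (old->new): [Y]
  2. access Y: HIT. Cache (old->new): [Y]
  3. access Y: HIT. Cache (old->new): [Y]
  4. access Y: HIT. Cache (old->new): [Y]
  5. access W: MISS. Cache (old->new): [Y W]
  6. access W: HIT. Cache (old->new): [Y W]
  7. access W: HIT. Cache (old->new): [Y W]
  8. access O: MISS. Cache (old->new): [Y W O]
  9. access Y: HIT. Cache (old->new): [Y W O]
  10. access W: HIT. Cache (old->new): [Y W O]
  11. access V: MISS, evict Y. Cache (old->new): [W O V]
  12. access Y: MISS, evict W. Cache (old->new): [O V Y]
  13. access Y: HIT. Cache (old->new): [O V Y]
  14. access Y: HIT. Cache (old->new): [O V Y]
  15. access I: MISS, evict O. Cache (old->new): [V Y I]
  16. access P: MISS, evict V. Cache (old->new): [Y I P]
  17. access Y: HIT. Cache (old->new): [Y I P]
  18. access I: HIT. Cache (old->new): [Y I P]
  19. access V: MISS, evict Y. Cache (old->new): [I P V]
  20. access I: HIT. Cache (old->new): [I P V]
  21. access I: HIT. Cache (old->new): [I P V]
  22. access I: HIT. Cache (old->new): [I P V]
  23. access Y: MISS, evict I. Cache (old->new): [P V Y]
  24. access Y: HIT. Cache (old->new): [P V Y]
  25. access Y: HIT. Cache (old->new): [P V Y]
  26. access Y: HIT. Cache (old->new): [P V Y]
  27. access W: MISS, evict P. Cache (old->new): [V Y W]
  28. access R: MISS, evict V. Cache (old->new): [Y W R]
  29. access Y: HIT. Cache (old->new): [Y W R]
  30. access Y: HIT. Cache (old->new): [Y W R]
  31. access Y: HIT. Cache (old->new): [Y W R]
  32. access Y: HIT. Cache (old->new): [Y W R]
  33. access P: MISS, evict Y. Cache (old->new): [W R P]
  34. access Y: MISS, evict W. Cache (old->new): [R P Y]
  35. access Y: HIT. Cache (old->new): [R P Y]
  36. access Q: MISS, evict R. Cache (old->new): [P Y Q]
Total: 22 hits, 14 misses, 11 evictions

Answer: P Y Q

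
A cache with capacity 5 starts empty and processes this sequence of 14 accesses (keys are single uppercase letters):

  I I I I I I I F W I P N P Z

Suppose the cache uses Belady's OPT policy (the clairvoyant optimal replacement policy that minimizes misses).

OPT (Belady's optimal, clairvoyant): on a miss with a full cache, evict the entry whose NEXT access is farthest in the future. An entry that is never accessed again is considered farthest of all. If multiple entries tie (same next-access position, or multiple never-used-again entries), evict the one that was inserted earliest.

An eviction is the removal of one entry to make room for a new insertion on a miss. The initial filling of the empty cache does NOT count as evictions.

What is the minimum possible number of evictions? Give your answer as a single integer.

Answer: 1

Derivation:
OPT (Belady) simulation (capacity=5):
  1. access I: MISS. Cache: [I]
  2. access I: HIT. Next use of I: step 3. Cache: [I]
  3. access I: HIT. Next use of I: step 4. Cache: [I]
  4. access I: HIT. Next use of I: step 5. Cache: [I]
  5. access I: HIT. Next use of I: step 6. Cache: [I]
  6. access I: HIT. Next use of I: step 7. Cache: [I]
  7. access I: HIT. Next use of I: step 10. Cache: [I]
  8. access F: MISS. Cache: [I F]
  9. access W: MISS. Cache: [I F W]
  10. access I: HIT. Next use of I: never. Cache: [I F W]
  11. access P: MISS. Cache: [I F W P]
  12. access N: MISS. Cache: [I F W P N]
  13. access P: HIT. Next use of P: never. Cache: [I F W P N]
  14. access Z: MISS, evict I (next use: never). Cache: [F W P N Z]
Total: 8 hits, 6 misses, 1 evictions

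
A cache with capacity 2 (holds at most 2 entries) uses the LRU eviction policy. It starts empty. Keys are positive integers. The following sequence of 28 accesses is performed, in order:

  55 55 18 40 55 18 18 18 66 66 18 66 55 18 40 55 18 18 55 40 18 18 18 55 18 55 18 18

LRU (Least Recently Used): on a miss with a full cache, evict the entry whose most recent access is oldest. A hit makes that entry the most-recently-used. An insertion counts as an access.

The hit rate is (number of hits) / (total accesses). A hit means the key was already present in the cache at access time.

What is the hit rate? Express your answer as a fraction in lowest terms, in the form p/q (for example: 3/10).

LRU simulation (capacity=2):
  1. access 55: MISS. Cache (LRU->MRU): [55]
  2. access 55: HIT. Cache (LRU->MRU): [55]
  3. access 18: MISS. Cache (LRU->MRU): [55 18]
  4. access 40: MISS, evict 55. Cache (LRU->MRU): [18 40]
  5. access 55: MISS, evict 18. Cache (LRU->MRU): [40 55]
  6. access 18: MISS, evict 40. Cache (LRU->MRU): [55 18]
  7. access 18: HIT. Cache (LRU->MRU): [55 18]
  8. access 18: HIT. Cache (LRU->MRU): [55 18]
  9. access 66: MISS, evict 55. Cache (LRU->MRU): [18 66]
  10. access 66: HIT. Cache (LRU->MRU): [18 66]
  11. access 18: HIT. Cache (LRU->MRU): [66 18]
  12. access 66: HIT. Cache (LRU->MRU): [18 66]
  13. access 55: MISS, evict 18. Cache (LRU->MRU): [66 55]
  14. access 18: MISS, evict 66. Cache (LRU->MRU): [55 18]
  15. access 40: MISS, evict 55. Cache (LRU->MRU): [18 40]
  16. access 55: MISS, evict 18. Cache (LRU->MRU): [40 55]
  17. access 18: MISS, evict 40. Cache (LRU->MRU): [55 18]
  18. access 18: HIT. Cache (LRU->MRU): [55 18]
  19. access 55: HIT. Cache (LRU->MRU): [18 55]
  20. access 40: MISS, evict 18. Cache (LRU->MRU): [55 40]
  21. access 18: MISS, evict 55. Cache (LRU->MRU): [40 18]
  22. access 18: HIT. Cache (LRU->MRU): [40 18]
  23. access 18: HIT. Cache (LRU->MRU): [40 18]
  24. access 55: MISS, evict 40. Cache (LRU->MRU): [18 55]
  25. access 18: HIT. Cache (LRU->MRU): [55 18]
  26. access 55: HIT. Cache (LRU->MRU): [18 55]
  27. access 18: HIT. Cache (LRU->MRU): [55 18]
  28. access 18: HIT. Cache (LRU->MRU): [55 18]
Total: 14 hits, 14 misses, 12 evictions

Hit rate = 14/28 = 1/2

Answer: 1/2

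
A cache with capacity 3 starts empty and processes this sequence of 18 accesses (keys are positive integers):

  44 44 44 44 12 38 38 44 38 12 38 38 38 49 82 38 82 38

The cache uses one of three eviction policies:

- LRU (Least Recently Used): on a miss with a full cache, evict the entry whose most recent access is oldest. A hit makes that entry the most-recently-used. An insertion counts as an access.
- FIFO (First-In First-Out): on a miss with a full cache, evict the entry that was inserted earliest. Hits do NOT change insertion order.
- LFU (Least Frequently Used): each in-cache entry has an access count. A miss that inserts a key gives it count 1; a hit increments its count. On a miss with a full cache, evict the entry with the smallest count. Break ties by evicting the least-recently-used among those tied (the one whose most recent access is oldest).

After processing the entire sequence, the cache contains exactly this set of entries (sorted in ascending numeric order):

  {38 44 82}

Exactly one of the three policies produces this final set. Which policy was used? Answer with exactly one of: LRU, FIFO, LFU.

Simulating under each policy and comparing final sets:
  LRU: final set = {38 49 82} -> differs
  FIFO: final set = {38 49 82} -> differs
  LFU: final set = {38 44 82} -> MATCHES target
Only LFU produces the target set.

Answer: LFU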